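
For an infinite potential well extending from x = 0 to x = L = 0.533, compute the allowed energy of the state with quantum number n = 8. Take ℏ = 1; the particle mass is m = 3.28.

E = 339

The infinite-well eigenfunctions ψ_n = √(2/L) sin(nπx/L) vanish at both walls, giving E_n = n²π²ℏ²/(2mL²).
E_8 = 8² × π² / (2 × 3.28 × 0.533²) = 338.9.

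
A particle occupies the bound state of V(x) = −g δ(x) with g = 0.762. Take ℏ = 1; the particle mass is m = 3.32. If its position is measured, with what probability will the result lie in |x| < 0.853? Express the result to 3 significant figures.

The normalised bound state is ψ = √κ e^{−κ|x|} with κ = mg/ℏ² = 2.530.
P(|x| < d) = ∫_{−d}^{d} κ e^{−2κ|x|} dx = 1 − e^{−2κd} = 1 − e^{−4.316} = 0.9866.

P = 0.987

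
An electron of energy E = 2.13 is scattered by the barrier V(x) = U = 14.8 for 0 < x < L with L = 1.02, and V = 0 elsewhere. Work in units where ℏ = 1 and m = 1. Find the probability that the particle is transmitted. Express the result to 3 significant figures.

T = 0.0000684

Since E < U the interior solution is evanescent with decay constant κ = √(2m(U − E))/ℏ = 5.034.
κL = 5.135, sinh(κL) = 84.89.
Matching ψ, ψ′ at both faces gives T = [1 + U² sinh²(κL) / (4E(U − E))]⁻¹ = 1/14620 = 0.0000684.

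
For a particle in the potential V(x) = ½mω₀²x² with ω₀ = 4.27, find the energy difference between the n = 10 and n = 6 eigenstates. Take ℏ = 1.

ΔE = 17.1

E_n = ℏω₀(n + ½), so ΔE = (10 − 6) ℏω₀ = 4 × 4.27 = 17.08.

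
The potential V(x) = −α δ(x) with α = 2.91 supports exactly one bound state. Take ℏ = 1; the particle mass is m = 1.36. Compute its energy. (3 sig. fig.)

E = -5.76

For x ≠ 0 the bound state is ψ ∝ e^{−κ|x|}; integrating the TISE across the delta gives the cusp condition 2κ = 2mα/ℏ², so κ = 3.958.
Then E = −ℏ²κ²/(2m) = −mα²/(2ℏ²) = -5.758.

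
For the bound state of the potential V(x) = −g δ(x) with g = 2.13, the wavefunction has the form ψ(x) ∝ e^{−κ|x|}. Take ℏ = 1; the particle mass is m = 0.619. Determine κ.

Integrate −(ℏ²/2m)ψ'' − gδ(x)ψ = Eψ from −ε to +ε: the ψ'' term gives ψ'(0⁺) − ψ'(0⁻) and the δ term gives −(2mg/ℏ²)ψ(0).
With ψ ∝ e^{−κ|x|} this yields −2κ = −2mg/ℏ², so κ = mg/ℏ² = 1.318.

κ = 1.32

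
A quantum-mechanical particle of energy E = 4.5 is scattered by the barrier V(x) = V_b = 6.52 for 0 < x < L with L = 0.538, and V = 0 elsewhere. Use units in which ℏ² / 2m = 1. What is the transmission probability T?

T = 0.547

E < V_b: inside the barrier ψ ∝ e^{±κx} with κ = √(2m(V_b − E))/ℏ = 1.421.
κL = 0.7646, sinh(κL) = 0.8414.
Matching ψ, ψ′ at both faces gives T = [1 + V_b² sinh²(κL) / (4E(V_b − E))]⁻¹ = 1/1.828 = 0.547.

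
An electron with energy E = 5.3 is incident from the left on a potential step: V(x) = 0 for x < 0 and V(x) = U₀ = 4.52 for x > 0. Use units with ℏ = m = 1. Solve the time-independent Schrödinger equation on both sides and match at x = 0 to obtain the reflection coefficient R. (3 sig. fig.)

On each side the TISE gives plane waves with k = √(2m(E − V))/ℏ: k₁ = √(2·1·5.3) = 3.256, k₂ = √(2·1·0.78) = 1.249.
Matching ψ and ψ′ at x = 0 gives r = (k₁ − k₂)/(k₁ + k₂), so R = r² = 0.1984 and T = 1 − R = 0.8016.

R = 0.198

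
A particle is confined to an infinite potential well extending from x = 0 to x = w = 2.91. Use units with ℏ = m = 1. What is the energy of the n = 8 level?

Requiring ψ(0) = ψ(w) = 0 quantises k = nπ/w, hence E_n = ℏ²k²/2m = n²π²ℏ²/(2mw²).
E_8 = 8² × π² / (2 × 1 × 2.91²) = 37.30.

E = 37.3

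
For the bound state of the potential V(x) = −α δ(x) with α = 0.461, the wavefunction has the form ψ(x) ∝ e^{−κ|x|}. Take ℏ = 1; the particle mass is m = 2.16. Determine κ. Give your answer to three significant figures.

κ = 0.996

Integrating the TISE across x = 0 gives the cusp condition ψ'(0⁺) − ψ'(0⁻) = −(2mα/ℏ²)ψ(0).
With ψ ∝ e^{−κ|x|} this yields −2κ = −2mα/ℏ², so κ = mα/ℏ² = 0.9958.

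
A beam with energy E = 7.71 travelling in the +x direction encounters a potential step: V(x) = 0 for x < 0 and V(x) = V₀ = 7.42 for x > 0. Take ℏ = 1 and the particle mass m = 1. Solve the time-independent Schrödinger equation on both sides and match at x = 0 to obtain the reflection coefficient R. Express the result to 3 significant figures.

R = 0.456

On each side the TISE gives plane waves with k = √(2m(E − V))/ℏ: k₁ = √(2·1·7.71) = 3.927, k₂ = √(2·1·0.29) = 0.7616.
Continuity of ψ and ψ′ at the step yields the reflection amplitude r = (k₁ − k₂)/(k₁ + k₂) = 0.6751; thus R = |r|² = 0.4558, T = 0.5442.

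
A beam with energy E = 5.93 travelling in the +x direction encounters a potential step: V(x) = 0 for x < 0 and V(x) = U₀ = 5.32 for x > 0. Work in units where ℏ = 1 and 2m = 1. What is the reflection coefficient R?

The wavenumbers are k₁ = √(2mE)/ℏ = 2.435 on the left and k₂ = √(2m(E − U₀))/ℏ = 0.7810 on the right.
Matching ψ and ψ′ at x = 0 gives r = (k₁ − k₂)/(k₁ + k₂), so R = r² = 0.2645 and T = 1 − R = 0.7355.

R = 0.265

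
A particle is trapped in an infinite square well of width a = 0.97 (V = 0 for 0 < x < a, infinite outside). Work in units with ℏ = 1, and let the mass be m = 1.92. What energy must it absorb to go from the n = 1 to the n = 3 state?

ΔE = 21.9

E_n = n²π²ℏ²/(2ma²), so ΔE = (3² − 1²) π²ℏ²/(2ma²).
ΔE = 8 × π² / (2 × 1.92 × 0.97²) = 21.85.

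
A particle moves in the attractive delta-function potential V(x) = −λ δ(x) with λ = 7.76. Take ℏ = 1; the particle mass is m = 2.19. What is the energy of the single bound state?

E = -65.9

The bound state is ψ(x) = √κ e^{−κ|x|}. The derivative jump ψ'(0⁺) − ψ'(0⁻) = −(2mλ/ℏ²)ψ(0) fixes κ = mλ/ℏ² = 16.99.
Then E = −ℏ²κ²/(2m) = −mλ²/(2ℏ²) = -65.94.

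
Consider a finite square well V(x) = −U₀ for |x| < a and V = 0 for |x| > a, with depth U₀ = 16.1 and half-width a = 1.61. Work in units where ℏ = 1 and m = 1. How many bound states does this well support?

The dimensionless depth is z₀ = a√(2mU₀)/ℏ = 1.61 × √(32.20) = 9.136.
The even/odd transcendental equations gain one root per π/2 in z₀, giving N = 1 + ⌊2z₀/π⌋ = 1 + ⌊5.816⌋ = 6.

N = 6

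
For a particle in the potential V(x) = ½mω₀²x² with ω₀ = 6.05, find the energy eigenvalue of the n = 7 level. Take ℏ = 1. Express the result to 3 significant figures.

E = 45.4

The oscillator eigenvalues are E_n = ℏω₀(n + ½), so E_7 = 6.05 × 7.5 = 45.38.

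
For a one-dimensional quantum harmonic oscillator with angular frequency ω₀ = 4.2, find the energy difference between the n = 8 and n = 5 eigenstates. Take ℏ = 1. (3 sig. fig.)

E_n = ℏω₀(n + ½), so ΔE = (8 − 5) ℏω₀ = 3 × 4.2 = 12.60.

ΔE = 12.6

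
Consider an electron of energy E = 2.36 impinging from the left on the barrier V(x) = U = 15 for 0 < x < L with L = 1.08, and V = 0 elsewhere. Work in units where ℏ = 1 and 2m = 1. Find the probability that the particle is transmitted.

T = 0.000981

Since E < U the interior solution is evanescent with decay constant κ = √(2m(U − E))/ℏ = 3.555.
κL = 3.840, sinh(κL) = 23.25.
Matching ψ, ψ′ at both faces gives T = [1 + U² sinh²(κL) / (4E(U − E))]⁻¹ = 1/1020 = 0.000981.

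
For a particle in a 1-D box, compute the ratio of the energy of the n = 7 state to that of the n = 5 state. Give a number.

Since E_n ∝ n², the ratio is (7/5)² = 1.96.

1.96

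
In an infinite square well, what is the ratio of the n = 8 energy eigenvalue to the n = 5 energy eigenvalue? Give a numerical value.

E_n = n²π²ℏ²/(2mL²) so the ratio is n₂²/n₁² = 64/25 = 2.56.

2.56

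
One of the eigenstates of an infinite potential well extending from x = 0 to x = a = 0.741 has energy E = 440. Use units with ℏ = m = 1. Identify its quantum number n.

For an infinite well E_n = n²π²ℏ²/(2ma²), so n = (a/πℏ)√(2mE).
n = (0.741/π) × √(2 × 1 × 440) = 6.997 → n = 7.

n = 7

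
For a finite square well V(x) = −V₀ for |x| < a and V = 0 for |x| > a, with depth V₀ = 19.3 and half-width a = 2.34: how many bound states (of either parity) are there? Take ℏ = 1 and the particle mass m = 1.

Define the well-strength parameter z₀ = (a/ℏ)√(2mV₀) = 2.34 × √(2·1·19.3) = 14.54.
A new bound state (alternating even/odd) appears each time z₀ passes a multiple of π/2, so N = ⌊2z₀/π⌋ + 1 = ⌊9.255⌋ + 1 = 10.

N = 10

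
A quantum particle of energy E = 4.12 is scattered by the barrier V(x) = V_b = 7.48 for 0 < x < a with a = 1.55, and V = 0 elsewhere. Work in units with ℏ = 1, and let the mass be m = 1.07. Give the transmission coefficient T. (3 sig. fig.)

T = 0.000971

Since E < V_b the interior solution is evanescent with decay constant κ = √(2m(V_b − E))/ℏ = 2.681.
κa = 4.156, sinh(κa) = 31.91.
The exact tunnelling result is T⁻¹ = 1 + V_b² sinh²(κa) / [4E(V_b − E)] = 1030, so T = 0.000971.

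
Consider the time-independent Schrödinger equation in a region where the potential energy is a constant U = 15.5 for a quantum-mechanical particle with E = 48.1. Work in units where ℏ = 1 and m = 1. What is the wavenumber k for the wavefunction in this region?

k = 8.07

With E > U the solution is oscillatory, ψ ∝ e^{±ikx} with k = √(2m(E − U))/ℏ.
k = √(2 × 1 × 32.6) = 8.075.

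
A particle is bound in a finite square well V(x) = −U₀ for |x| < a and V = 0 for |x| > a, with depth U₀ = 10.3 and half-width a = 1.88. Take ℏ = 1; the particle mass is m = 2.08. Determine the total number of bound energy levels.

N = 8

The dimensionless depth is z₀ = a√(2mU₀)/ℏ = 1.88 × √(42.85) = 12.31.
The even/odd transcendental equations gain one root per π/2 in z₀, giving N = 1 + ⌊2z₀/π⌋ = 1 + ⌊7.834⌋ = 8.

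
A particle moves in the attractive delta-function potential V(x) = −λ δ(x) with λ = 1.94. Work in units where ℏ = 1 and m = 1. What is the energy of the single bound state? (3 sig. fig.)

The bound state is ψ(x) = √κ e^{−κ|x|}. The derivative jump ψ'(0⁺) − ψ'(0⁻) = −(2mλ/ℏ²)ψ(0) fixes κ = mλ/ℏ² = 1.940.
Then E = −ℏ²κ²/(2m) = −mλ²/(2ℏ²) = -1.882.

E = -1.88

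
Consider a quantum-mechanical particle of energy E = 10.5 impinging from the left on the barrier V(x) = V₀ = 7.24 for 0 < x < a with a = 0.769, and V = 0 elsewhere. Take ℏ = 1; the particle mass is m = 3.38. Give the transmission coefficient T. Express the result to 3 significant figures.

E > V₀: inside the barrier k₂ = √(2m(E − V₀))/ℏ = 4.694, k₂a = 3.610.
Matching at both interfaces gives T⁻¹ = 1 + V₀² sin²(k₂a) / [4E(E − V₀)] = 1.078, hence T = 0.928.

T = 0.928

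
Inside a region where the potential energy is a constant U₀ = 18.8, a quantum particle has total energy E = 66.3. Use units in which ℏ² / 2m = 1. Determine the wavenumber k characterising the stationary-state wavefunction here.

With E > U₀ the solution is oscillatory, ψ ∝ e^{±ikx} with k = √(2m(E − U₀))/ℏ.
k = √(2 × 0.5 × 47.5) = 6.892.

k = 6.89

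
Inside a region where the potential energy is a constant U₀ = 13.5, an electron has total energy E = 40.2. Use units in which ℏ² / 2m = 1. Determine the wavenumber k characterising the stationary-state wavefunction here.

With E > U₀ the solution is oscillatory, ψ ∝ e^{±ikx} with k = √(2m(E − U₀))/ℏ.
k = √(2 × 0.5 × 26.7) = 5.167.

k = 5.17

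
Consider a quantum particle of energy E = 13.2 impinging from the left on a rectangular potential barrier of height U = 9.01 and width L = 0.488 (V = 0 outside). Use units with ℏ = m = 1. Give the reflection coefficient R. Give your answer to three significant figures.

R = 0.264

Above the barrier the interior wavenumber is k₂ = √(2m(E − U))/ℏ = 2.895, giving phase k₂L = 1.413.
Matching at both interfaces gives T⁻¹ = 1 + U² sin²(k₂L) / [4E(E − U)] = 1.358, hence T = 0.736.
R = 1 − T = 0.264.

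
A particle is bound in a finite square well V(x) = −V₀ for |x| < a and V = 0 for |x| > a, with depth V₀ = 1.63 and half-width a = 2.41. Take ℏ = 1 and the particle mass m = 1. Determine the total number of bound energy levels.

N = 3

The dimensionless depth is z₀ = a√(2mV₀)/ℏ = 2.41 × √(3.260) = 4.351.
A new bound state (alternating even/odd) appears each time z₀ passes a multiple of π/2, so N = ⌊2z₀/π⌋ + 1 = ⌊2.770⌋ + 1 = 3.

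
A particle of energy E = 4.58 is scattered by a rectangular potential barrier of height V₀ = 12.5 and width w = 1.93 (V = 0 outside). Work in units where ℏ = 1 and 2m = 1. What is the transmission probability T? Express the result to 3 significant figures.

T = 0.0000711

E < V₀: inside the barrier ψ ∝ e^{±κx} with κ = √(2m(V₀ − E))/ℏ = 2.814.
κw = 5.432, sinh(κw) = 114.2.
The exact tunnelling result is T⁻¹ = 1 + V₀² sinh²(κw) / [4E(V₀ − E)] = 14060, so T = 0.0000711.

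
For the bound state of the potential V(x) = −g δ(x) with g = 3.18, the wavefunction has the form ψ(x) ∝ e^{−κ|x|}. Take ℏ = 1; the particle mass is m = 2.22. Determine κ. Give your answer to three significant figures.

Integrate −(ℏ²/2m)ψ'' − gδ(x)ψ = Eψ from −ε to +ε: the ψ'' term gives ψ'(0⁺) − ψ'(0⁻) and the δ term gives −(2mg/ℏ²)ψ(0).
With ψ ∝ e^{−κ|x|} this yields −2κ = −2mg/ℏ², so κ = mg/ℏ² = 7.060.

κ = 7.06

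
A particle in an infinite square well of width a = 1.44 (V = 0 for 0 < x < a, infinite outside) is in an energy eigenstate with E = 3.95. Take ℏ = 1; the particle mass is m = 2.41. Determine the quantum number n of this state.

n = 2

For an infinite well E_n = n²π²ℏ²/(2ma²), so n = (a/πℏ)√(2mE).
n = (1.44/π) × √(2 × 2.41 × 3.95) = 2.000 → n = 2.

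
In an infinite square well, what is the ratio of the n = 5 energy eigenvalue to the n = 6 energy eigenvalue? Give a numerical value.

E_n = n²π²ℏ²/(2mL²) so the ratio is n₂²/n₁² = 25/36 = 0.694444.

0.694444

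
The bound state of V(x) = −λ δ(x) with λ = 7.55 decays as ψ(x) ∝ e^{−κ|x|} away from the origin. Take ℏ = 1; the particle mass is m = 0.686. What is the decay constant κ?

Integrate −(ℏ²/2m)ψ'' − λδ(x)ψ = Eψ from −ε to +ε: the ψ'' term gives ψ'(0⁺) − ψ'(0⁻) and the δ term gives −(2mλ/ℏ²)ψ(0).
With ψ ∝ e^{−κ|x|} this yields −2κ = −2mλ/ℏ², so κ = mλ/ℏ² = 5.179.

κ = 5.18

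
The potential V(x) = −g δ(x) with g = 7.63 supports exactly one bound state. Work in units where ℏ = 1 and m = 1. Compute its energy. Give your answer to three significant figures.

For x ≠ 0 the bound state is ψ ∝ e^{−κ|x|}; integrating the TISE across the delta gives the cusp condition 2κ = 2mg/ℏ², so κ = 7.630.
Then E = −ℏ²κ²/(2m) = −mg²/(2ℏ²) = -29.11.

E = -29.1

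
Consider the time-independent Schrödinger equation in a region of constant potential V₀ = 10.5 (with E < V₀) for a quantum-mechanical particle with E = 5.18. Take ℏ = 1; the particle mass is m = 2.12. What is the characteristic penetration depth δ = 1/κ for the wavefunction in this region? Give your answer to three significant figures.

Since E < V₀ the TISE in this region is ψ'' = κ²ψ with κ = √(2m(V₀ − E))/ℏ.
κ = √(2 × 2.12 × 5.32) = 4.749. The penetration depth is δ = 1/κ = 0.211.

δ = 0.211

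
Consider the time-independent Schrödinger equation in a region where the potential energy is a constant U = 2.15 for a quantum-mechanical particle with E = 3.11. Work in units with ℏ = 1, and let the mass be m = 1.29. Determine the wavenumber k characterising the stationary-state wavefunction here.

k = 1.57

With E > U the solution is oscillatory, ψ ∝ e^{±ikx} with k = √(2m(E − U))/ℏ.
k = √(2 × 1.29 × 0.96) = 1.574.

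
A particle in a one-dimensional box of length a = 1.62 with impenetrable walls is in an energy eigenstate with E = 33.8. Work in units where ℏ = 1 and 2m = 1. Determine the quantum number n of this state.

n = 3

For an infinite well E_n = n²π²ℏ²/(2ma²), so n = (a/πℏ)√(2mE).
n = (1.62/π) × √(2 × 0.5 × 33.8) = 2.998 → n = 3.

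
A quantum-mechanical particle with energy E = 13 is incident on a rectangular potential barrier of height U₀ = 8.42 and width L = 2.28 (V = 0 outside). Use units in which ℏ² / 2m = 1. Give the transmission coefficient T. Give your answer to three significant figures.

Above the barrier the interior wavenumber is k₂ = √(2m(E − U₀))/ℏ = 2.140, giving phase k₂L = 4.879.
Matching at both interfaces gives T⁻¹ = 1 + U₀² sin²(k₂L) / [4E(E − U₀)] = 1.289, hence T = 0.776.

T = 0.776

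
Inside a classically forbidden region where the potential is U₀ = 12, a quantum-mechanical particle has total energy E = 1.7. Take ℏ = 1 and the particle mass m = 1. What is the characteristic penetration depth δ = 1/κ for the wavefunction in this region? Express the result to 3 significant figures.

δ = 0.220

Since E < U₀ the TISE in this region is ψ'' = κ²ψ with κ = √(2m(U₀ − E))/ℏ.
κ = √(2 × 1 × 10.3) = 4.539. The penetration depth is δ = 1/κ = 0.220.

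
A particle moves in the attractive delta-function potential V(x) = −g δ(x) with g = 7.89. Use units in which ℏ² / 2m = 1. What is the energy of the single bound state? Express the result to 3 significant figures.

E = -15.6

The bound state is ψ(x) = √κ e^{−κ|x|}. The derivative jump ψ'(0⁺) − ψ'(0⁻) = −(2mg/ℏ²)ψ(0) fixes κ = mg/ℏ² = 3.945.
Then E = −ℏ²κ²/(2m) = −mg²/(2ℏ²) = -15.56.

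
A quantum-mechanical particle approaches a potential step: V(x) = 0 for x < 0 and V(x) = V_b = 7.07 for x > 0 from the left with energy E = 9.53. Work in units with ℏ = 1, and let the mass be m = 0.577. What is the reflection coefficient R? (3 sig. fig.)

The wavenumbers are k₁ = √(2mE)/ℏ = 3.316 on the left and k₂ = √(2m(E − V_b))/ℏ = 1.685 on the right.
Matching ψ and ψ′ at x = 0 gives r = (k₁ − k₂)/(k₁ + k₂), so R = r² = 0.1064 and T = 1 − R = 0.8936.

R = 0.106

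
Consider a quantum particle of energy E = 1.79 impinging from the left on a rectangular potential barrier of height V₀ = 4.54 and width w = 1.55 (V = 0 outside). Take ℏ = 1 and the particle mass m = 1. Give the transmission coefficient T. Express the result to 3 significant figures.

T = 0.00266

Since E < V₀ the interior solution is evanescent with decay constant κ = √(2m(V₀ − E))/ℏ = 2.345.
κw = 3.635, sinh(κw) = 18.94.
Matching ψ, ψ′ at both faces gives T = [1 + V₀² sinh²(κw) / (4E(V₀ − E))]⁻¹ = 1/376.5 = 0.00266.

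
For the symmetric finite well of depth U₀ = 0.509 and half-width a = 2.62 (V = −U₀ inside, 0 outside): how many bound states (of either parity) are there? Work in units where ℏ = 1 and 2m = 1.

The dimensionless depth is z₀ = a√(2mU₀)/ℏ = 2.62 × √(0.5090) = 1.869.
A new bound state (alternating even/odd) appears each time z₀ passes a multiple of π/2, so N = ⌊2z₀/π⌋ + 1 = ⌊1.190⌋ + 1 = 2.

N = 2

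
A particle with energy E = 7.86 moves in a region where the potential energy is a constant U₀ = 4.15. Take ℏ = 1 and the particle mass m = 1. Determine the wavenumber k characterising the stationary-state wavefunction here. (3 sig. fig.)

k = 2.72

With E > U₀ the solution is oscillatory, ψ ∝ e^{±ikx} with k = √(2m(E − U₀))/ℏ.
k = √(2 × 1 × 3.71) = 2.724.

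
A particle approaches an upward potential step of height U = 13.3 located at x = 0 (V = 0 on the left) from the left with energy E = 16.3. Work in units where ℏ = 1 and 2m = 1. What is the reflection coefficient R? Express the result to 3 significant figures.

R = 0.160

The wavenumbers are k₁ = √(2mE)/ℏ = 4.037 on the left and k₂ = √(2m(E − U))/ℏ = 1.732 on the right.
Matching ψ and ψ′ at x = 0 gives r = (k₁ − k₂)/(k₁ + k₂), so R = r² = 0.1597 and T = 1 − R = 0.8403.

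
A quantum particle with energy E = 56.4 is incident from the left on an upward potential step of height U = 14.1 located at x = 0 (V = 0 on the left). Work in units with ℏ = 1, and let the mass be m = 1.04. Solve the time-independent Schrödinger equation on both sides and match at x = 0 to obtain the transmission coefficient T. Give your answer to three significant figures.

On each side the TISE gives plane waves with k = √(2m(E − V))/ℏ: k₁ = √(2·1.04·56.4) = 10.83, k₂ = √(2·1.04·42.3) = 9.380.
Continuity of ψ and ψ′ at the step yields the reflection amplitude r = (k₁ − k₂)/(k₁ + k₂) = 0.07180; thus R = |r|² = 0.005155, T = 0.9948.

T = 0.995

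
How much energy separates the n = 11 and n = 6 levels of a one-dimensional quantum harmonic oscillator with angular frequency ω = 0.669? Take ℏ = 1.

ΔE = 3.35

E_n = ℏω(n + ½), so ΔE = (11 − 6) ℏω = 5 × 0.669 = 3.345.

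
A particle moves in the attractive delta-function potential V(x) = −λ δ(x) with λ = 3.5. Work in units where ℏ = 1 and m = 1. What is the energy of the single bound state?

E = -6.13

The bound state is ψ(x) = √κ e^{−κ|x|}. The derivative jump ψ'(0⁺) − ψ'(0⁻) = −(2mλ/ℏ²)ψ(0) fixes κ = mλ/ℏ² = 3.500.
Then E = −ℏ²κ²/(2m) = −mλ²/(2ℏ²) = -6.125.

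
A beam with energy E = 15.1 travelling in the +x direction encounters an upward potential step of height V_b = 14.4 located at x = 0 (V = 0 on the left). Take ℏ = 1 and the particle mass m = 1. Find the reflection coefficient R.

On each side the TISE gives plane waves with k = √(2m(E − V))/ℏ: k₁ = √(2·1·15.1) = 5.495, k₂ = √(2·1·0.7) = 1.183.
Matching ψ and ψ′ at x = 0 gives r = (k₁ − k₂)/(k₁ + k₂), so R = r² = 0.4169 and T = 1 − R = 0.5831.

R = 0.417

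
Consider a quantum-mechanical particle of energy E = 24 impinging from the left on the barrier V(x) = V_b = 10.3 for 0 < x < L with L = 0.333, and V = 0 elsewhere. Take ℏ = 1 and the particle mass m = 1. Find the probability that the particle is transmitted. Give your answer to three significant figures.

T = 0.927

E > V_b: inside the barrier k₂ = √(2m(E − V_b))/ℏ = 5.235, k₂L = 1.743.
Matching at both interfaces gives T⁻¹ = 1 + V_b² sin²(k₂L) / [4E(E − V_b)] = 1.078, hence T = 0.927.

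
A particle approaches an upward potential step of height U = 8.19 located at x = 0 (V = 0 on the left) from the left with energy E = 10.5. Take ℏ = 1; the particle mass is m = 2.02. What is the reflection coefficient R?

The wavenumbers are k₁ = √(2mE)/ℏ = 6.513 on the left and k₂ = √(2m(E − U))/ℏ = 3.055 on the right.
Matching ψ and ψ′ at x = 0 gives r = (k₁ − k₂)/(k₁ + k₂), so R = r² = 0.1306 and T = 1 − R = 0.8694.

R = 0.131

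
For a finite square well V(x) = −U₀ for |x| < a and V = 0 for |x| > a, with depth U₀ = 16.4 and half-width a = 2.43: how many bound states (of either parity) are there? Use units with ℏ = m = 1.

N = 9

Define the well-strength parameter z₀ = (a/ℏ)√(2mU₀) = 2.43 × √(2·1·16.4) = 13.92.
A new bound state (alternating even/odd) appears each time z₀ passes a multiple of π/2, so N = ⌊2z₀/π⌋ + 1 = ⌊8.860⌋ + 1 = 9.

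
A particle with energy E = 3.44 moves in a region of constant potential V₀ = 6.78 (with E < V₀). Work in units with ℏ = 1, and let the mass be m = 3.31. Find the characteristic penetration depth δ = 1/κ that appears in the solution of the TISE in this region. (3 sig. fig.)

δ = 0.213

Since E < V₀ the TISE in this region is ψ'' = κ²ψ with κ = √(2m(V₀ − E))/ℏ.
κ = √(2 × 3.31 × 3.34) = 4.702. The penetration depth is δ = 1/κ = 0.213.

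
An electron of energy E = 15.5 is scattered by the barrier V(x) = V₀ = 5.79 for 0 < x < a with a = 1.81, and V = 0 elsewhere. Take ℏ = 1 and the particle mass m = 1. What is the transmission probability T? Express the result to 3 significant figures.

T = 0.948

E > V₀: inside the barrier k₂ = √(2m(E − V₀))/ℏ = 4.407, k₂a = 7.976.
Matching at both interfaces gives T⁻¹ = 1 + V₀² sin²(k₂a) / [4E(E − V₀)] = 1.055, hence T = 0.948.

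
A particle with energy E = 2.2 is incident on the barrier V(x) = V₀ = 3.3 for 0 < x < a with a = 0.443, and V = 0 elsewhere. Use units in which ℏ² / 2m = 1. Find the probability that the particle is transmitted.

T = 0.793

Since E < V₀ the interior solution is evanescent with decay constant κ = √(2m(V₀ − E))/ℏ = 1.049.
κa = 0.4646, sinh(κa) = 0.4815.
The exact tunnelling result is T⁻¹ = 1 + V₀² sinh²(κa) / [4E(V₀ − E)] = 1.261, so T = 0.793.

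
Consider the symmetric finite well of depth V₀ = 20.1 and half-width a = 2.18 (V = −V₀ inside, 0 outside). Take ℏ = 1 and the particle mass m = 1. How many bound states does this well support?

N = 9

Define the well-strength parameter z₀ = (a/ℏ)√(2mV₀) = 2.18 × √(2·1·20.1) = 13.82.
A new bound state (alternating even/odd) appears each time z₀ passes a multiple of π/2, so N = ⌊2z₀/π⌋ + 1 = ⌊8.799⌋ + 1 = 9.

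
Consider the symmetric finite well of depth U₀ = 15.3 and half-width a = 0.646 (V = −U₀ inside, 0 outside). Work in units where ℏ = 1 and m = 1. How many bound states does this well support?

Define the well-strength parameter z₀ = (a/ℏ)√(2mU₀) = 0.646 × √(2·1·15.3) = 3.573.
A new bound state (alternating even/odd) appears each time z₀ passes a multiple of π/2, so N = ⌊2z₀/π⌋ + 1 = ⌊2.275⌋ + 1 = 3.

N = 3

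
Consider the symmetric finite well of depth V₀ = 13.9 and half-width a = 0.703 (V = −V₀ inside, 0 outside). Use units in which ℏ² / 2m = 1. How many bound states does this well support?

Define the well-strength parameter z₀ = (a/ℏ)√(2mV₀) = 0.703 × √(2·0.5·13.9) = 2.621.
A new bound state (alternating even/odd) appears each time z₀ passes a multiple of π/2, so N = ⌊2z₀/π⌋ + 1 = ⌊1.669⌋ + 1 = 2.

N = 2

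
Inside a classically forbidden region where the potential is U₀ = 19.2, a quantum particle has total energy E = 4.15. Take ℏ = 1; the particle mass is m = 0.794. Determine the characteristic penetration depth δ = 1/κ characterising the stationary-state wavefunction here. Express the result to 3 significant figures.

Since E < U₀ the TISE in this region is ψ'' = κ²ψ with κ = √(2m(U₀ − E))/ℏ.
κ = √(2 × 0.794 × 15.05) = 4.889. The penetration depth is δ = 1/κ = 0.205.

δ = 0.205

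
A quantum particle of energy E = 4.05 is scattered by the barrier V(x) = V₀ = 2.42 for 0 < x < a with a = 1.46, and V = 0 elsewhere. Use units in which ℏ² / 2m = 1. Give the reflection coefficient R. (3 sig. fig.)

R = 0.169

E > V₀: inside the barrier k₂ = √(2m(E − V₀))/ℏ = 1.277, k₂a = 1.864.
Matching at both interfaces gives T⁻¹ = 1 + V₀² sin²(k₂a) / [4E(E − V₀)] = 1.203, hence T = 0.831.
R = 1 − T = 0.169.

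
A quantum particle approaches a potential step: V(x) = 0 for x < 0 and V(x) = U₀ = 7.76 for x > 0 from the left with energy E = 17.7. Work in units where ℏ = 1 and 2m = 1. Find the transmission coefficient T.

The wavenumbers are k₁ = √(2mE)/ℏ = 4.207 on the left and k₂ = √(2m(E − U₀))/ℏ = 3.153 on the right.
Continuity of ψ and ψ′ at the step yields the reflection amplitude r = (k₁ − k₂)/(k₁ + k₂) = 0.1433; thus R = |r|² = 0.02052, T = 0.9795.

T = 0.979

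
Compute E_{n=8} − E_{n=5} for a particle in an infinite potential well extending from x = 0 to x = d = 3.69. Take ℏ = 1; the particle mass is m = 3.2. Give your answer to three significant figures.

ΔE = 4.42

E_n = n²π²ℏ²/(2md²), so ΔE = (8² − 5²) π²ℏ²/(2md²).
ΔE = 39 × π² / (2 × 3.2 × 3.69²) = 4.417.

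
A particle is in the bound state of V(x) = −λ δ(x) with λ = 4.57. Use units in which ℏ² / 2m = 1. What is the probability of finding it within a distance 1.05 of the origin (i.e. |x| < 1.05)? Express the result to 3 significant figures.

The normalised bound state is ψ = √κ e^{−κ|x|} with κ = mλ/ℏ² = 2.285.
P(|x| < d) = ∫_{−d}^{d} κ e^{−2κ|x|} dx = 1 − e^{−2κd} = 1 − e^{−4.799} = 0.9918.

P = 0.992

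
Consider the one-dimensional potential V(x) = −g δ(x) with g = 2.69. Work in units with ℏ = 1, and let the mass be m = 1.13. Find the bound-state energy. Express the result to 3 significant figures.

For x ≠ 0 the bound state is ψ ∝ e^{−κ|x|}; integrating the TISE across the delta gives the cusp condition 2κ = 2mg/ℏ², so κ = 3.040.
Then E = −ℏ²κ²/(2m) = −mg²/(2ℏ²) = -4.088.

E = -4.09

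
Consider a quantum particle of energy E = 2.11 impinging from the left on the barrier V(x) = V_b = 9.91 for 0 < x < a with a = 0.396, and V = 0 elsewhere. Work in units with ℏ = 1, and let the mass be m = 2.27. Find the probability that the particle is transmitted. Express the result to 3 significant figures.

Since E < V_b the interior solution is evanescent with decay constant κ = √(2m(V_b − E))/ℏ = 5.951.
κa = 2.357, sinh(κa) = 5.230.
The exact tunnelling result is T⁻¹ = 1 + V_b² sinh²(κa) / [4E(V_b − E)] = 41.80, so T = 0.0239.

T = 0.0239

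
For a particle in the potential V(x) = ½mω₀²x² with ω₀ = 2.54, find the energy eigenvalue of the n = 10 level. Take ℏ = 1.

Using E_n = (n + ½)ℏω₀: E_10 = 10.5 × 2.54 = 26.67.

E = 26.7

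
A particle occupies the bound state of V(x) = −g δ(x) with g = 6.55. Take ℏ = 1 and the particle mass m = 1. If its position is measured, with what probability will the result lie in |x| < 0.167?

P = 0.888

The normalised bound state is ψ = √κ e^{−κ|x|} with κ = mg/ℏ² = 6.550.
P(|x| < d) = ∫_{−d}^{d} κ e^{−2κ|x|} dx = 1 − e^{−2κd} = 1 − e^{−2.188} = 0.8878.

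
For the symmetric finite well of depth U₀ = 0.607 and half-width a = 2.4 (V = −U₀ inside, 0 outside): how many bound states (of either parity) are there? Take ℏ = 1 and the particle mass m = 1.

N = 2

Define the well-strength parameter z₀ = (a/ℏ)√(2mU₀) = 2.4 × √(2·1·0.607) = 2.644.
The even/odd transcendental equations gain one root per π/2 in z₀, giving N = 1 + ⌊2z₀/π⌋ = 1 + ⌊1.683⌋ = 2.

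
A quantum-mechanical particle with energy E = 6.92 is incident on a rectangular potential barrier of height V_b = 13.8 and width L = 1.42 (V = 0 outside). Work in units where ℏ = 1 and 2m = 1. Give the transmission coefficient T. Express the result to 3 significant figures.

Since E < V_b the interior solution is evanescent with decay constant κ = √(2m(V_b − E))/ℏ = 2.623.
κL = 3.725, sinh(κL) = 20.72.
The exact tunnelling result is T⁻¹ = 1 + V_b² sinh²(κL) / [4E(V_b − E)] = 430.1, so T = 0.00232.

T = 0.00232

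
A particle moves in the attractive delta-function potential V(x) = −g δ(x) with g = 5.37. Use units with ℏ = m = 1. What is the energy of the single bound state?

E = -14.4

For x ≠ 0 the bound state is ψ ∝ e^{−κ|x|}; integrating the TISE across the delta gives the cusp condition 2κ = 2mg/ℏ², so κ = 5.370.
Then E = −ℏ²κ²/(2m) = −mg²/(2ℏ²) = -14.42.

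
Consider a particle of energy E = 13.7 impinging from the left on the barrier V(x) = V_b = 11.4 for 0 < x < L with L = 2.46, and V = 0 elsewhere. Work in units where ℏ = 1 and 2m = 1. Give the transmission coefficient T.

T = 0.759

Above the barrier the interior wavenumber is k₂ = √(2m(E − V_b))/ℏ = 1.517, giving phase k₂L = 3.731.
Matching at both interfaces gives T⁻¹ = 1 + V_b² sin²(k₂L) / [4E(E − V_b)] = 1.318, hence T = 0.759.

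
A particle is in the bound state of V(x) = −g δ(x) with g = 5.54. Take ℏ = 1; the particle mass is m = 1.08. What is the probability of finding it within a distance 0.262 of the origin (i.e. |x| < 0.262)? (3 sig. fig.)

P = 0.957

The normalised bound state is ψ = √κ e^{−κ|x|} with κ = mg/ℏ² = 5.983.
P(|x| < d) = ∫_{−d}^{d} κ e^{−2κ|x|} dx = 1 − e^{−2κd} = 1 − e^{−3.135} = 0.9565.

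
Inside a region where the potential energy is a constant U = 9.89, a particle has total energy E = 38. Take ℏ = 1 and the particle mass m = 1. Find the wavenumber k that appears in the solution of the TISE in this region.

With E > U the solution is oscillatory, ψ ∝ e^{±ikx} with k = √(2m(E − U))/ℏ.
k = √(2 × 1 × 28.11) = 7.498.

k = 7.50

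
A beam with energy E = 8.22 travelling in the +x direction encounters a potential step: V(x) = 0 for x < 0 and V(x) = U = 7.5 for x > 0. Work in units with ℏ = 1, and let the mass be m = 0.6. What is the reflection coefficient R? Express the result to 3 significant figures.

On each side the TISE gives plane waves with k = √(2m(E − V))/ℏ: k₁ = √(2·0.6·8.22) = 3.141, k₂ = √(2·0.6·0.72) = 0.9295.
Matching ψ and ψ′ at x = 0 gives r = (k₁ − k₂)/(k₁ + k₂), so R = r² = 0.2951 and T = 1 − R = 0.7049.

R = 0.295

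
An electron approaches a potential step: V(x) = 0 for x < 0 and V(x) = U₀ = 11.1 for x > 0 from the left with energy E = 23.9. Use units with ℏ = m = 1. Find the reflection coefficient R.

The wavenumbers are k₁ = √(2mE)/ℏ = 6.914 on the left and k₂ = √(2m(E − U₀))/ℏ = 5.060 on the right.
Matching ψ and ψ′ at x = 0 gives r = (k₁ − k₂)/(k₁ + k₂), so R = r² = 0.02398 and T = 1 − R = 0.9760.

R = 0.0240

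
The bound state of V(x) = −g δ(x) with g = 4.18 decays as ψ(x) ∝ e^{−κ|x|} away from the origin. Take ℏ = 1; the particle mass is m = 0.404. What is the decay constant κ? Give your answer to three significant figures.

κ = 1.69

Integrate −(ℏ²/2m)ψ'' − gδ(x)ψ = Eψ from −ε to +ε: the ψ'' term gives ψ'(0⁺) − ψ'(0⁻) and the δ term gives −(2mg/ℏ²)ψ(0).
With ψ ∝ e^{−κ|x|} this yields −2κ = −2mg/ℏ², so κ = mg/ℏ² = 1.689.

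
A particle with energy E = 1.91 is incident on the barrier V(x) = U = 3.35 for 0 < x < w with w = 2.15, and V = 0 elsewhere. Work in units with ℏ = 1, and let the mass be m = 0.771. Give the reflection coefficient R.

E < U: inside the barrier ψ ∝ e^{±κx} with κ = √(2m(U − E))/ℏ = 1.490.
κw = 3.204, sinh(κw) = 12.29.
Matching ψ, ψ′ at both faces gives T = [1 + U² sinh²(κw) / (4E(U − E))]⁻¹ = 1/155.1 = 0.00645.
R = 1 − T = 0.994.

R = 0.994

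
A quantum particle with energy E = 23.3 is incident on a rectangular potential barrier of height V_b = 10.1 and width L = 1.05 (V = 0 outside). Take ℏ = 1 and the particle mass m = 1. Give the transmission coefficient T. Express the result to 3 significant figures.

T = 0.952

E > V_b: inside the barrier k₂ = √(2m(E − V_b))/ℏ = 5.138, k₂L = 5.395.
T = [1 + V_b² sin²(k₂L) / (4E(E − V_b))]⁻¹ = 1/1.050 = 0.952.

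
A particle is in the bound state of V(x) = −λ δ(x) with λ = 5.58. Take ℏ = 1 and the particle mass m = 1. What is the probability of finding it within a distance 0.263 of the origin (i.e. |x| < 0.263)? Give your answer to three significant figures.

The normalised bound state is ψ = √κ e^{−κ|x|} with κ = mλ/ℏ² = 5.580.
P(|x| < d) = ∫_{−d}^{d} κ e^{−2κ|x|} dx = 1 − e^{−2κd} = 1 − e^{−2.935} = 0.9469.

P = 0.947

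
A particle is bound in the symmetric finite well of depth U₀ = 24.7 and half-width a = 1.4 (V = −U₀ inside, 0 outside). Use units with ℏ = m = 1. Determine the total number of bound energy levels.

N = 7

The dimensionless depth is z₀ = a√(2mU₀)/ℏ = 1.4 × √(49.40) = 9.840.
A new bound state (alternating even/odd) appears each time z₀ passes a multiple of π/2, so N = ⌊2z₀/π⌋ + 1 = ⌊6.264⌋ + 1 = 7.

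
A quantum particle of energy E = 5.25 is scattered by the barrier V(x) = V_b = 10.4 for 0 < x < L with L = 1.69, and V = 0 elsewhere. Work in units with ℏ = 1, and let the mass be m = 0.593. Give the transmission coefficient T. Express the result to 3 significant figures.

T = 0.000942

E < V_b: inside the barrier ψ ∝ e^{±κx} with κ = √(2m(V_b − E))/ℏ = 2.471.
κL = 4.177, sinh(κL) = 32.57.
The exact tunnelling result is T⁻¹ = 1 + V_b² sinh²(κL) / [4E(V_b − E)] = 1062, so T = 0.000942.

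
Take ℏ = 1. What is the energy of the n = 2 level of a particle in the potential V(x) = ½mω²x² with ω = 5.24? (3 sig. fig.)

The oscillator eigenvalues are E_n = ℏω(n + ½), so E_2 = 5.24 × 2.5 = 13.10.

E = 13.1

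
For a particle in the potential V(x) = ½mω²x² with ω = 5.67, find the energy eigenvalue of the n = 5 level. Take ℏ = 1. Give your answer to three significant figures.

Using E_n = (n + ½)ℏω: E_5 = 5.5 × 5.67 = 31.19.

E = 31.2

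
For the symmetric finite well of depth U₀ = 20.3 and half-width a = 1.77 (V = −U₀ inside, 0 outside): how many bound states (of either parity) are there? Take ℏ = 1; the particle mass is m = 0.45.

Define the well-strength parameter z₀ = (a/ℏ)√(2mU₀) = 1.77 × √(2·0.45·20.3) = 7.566.
A new bound state (alternating even/odd) appears each time z₀ passes a multiple of π/2, so N = ⌊2z₀/π⌋ + 1 = ⌊4.816⌋ + 1 = 5.

N = 5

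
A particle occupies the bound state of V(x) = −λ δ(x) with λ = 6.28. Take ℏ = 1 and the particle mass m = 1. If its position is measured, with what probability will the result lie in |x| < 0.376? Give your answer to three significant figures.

P = 0.991

The normalised bound state is ψ = √κ e^{−κ|x|} with κ = mλ/ℏ² = 6.280.
P(|x| < d) = ∫_{−d}^{d} κ e^{−2κ|x|} dx = 1 − e^{−2κd} = 1 − e^{−4.723} = 0.9911.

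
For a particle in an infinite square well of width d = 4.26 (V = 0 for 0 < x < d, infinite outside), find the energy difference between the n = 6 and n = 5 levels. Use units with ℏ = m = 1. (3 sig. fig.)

ΔE = 2.99

E_n = n²π²ℏ²/(2md²), so ΔE = (6² − 5²) π²ℏ²/(2md²).
ΔE = 11 × π² / (2 × 1 × 4.26²) = 2.991.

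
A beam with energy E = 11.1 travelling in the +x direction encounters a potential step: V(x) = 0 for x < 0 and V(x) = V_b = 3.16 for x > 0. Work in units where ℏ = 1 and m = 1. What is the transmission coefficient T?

The wavenumbers are k₁ = √(2mE)/ℏ = 4.712 on the left and k₂ = √(2m(E − V_b))/ℏ = 3.985 on the right.
Continuity of ψ and ψ′ at the step yields the reflection amplitude r = (k₁ − k₂)/(k₁ + k₂) = 0.08356; thus R = |r|² = 0.006983, T = 0.9930.

T = 0.993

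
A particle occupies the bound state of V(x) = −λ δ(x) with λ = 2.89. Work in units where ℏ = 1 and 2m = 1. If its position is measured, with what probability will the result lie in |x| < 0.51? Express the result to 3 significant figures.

The normalised bound state is ψ = √κ e^{−κ|x|} with κ = mλ/ℏ² = 1.445.
P(|x| < d) = ∫_{−d}^{d} κ e^{−2κ|x|} dx = 1 − e^{−2κd} = 1 − e^{−1.474} = 0.7710.

P = 0.771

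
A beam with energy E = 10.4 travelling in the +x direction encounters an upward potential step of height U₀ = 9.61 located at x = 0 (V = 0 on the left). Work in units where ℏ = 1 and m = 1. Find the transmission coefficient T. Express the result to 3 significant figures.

On each side the TISE gives plane waves with k = √(2m(E − V))/ℏ: k₁ = √(2·1·10.4) = 4.561, k₂ = √(2·1·0.79) = 1.257.
Continuity of ψ and ψ′ at the step yields the reflection amplitude r = (k₁ − k₂)/(k₁ + k₂) = 0.5679; thus R = |r|² = 0.3225, T = 0.6775.

T = 0.678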